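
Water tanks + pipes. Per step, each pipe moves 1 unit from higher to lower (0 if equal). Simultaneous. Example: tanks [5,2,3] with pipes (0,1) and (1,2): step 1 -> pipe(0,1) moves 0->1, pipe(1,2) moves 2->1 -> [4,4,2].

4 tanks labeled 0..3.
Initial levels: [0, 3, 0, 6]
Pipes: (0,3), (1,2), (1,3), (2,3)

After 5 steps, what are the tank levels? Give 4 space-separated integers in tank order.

Step 1: flows [3->0,1->2,3->1,3->2] -> levels [1 3 2 3]
Step 2: flows [3->0,1->2,1=3,3->2] -> levels [2 2 4 1]
Step 3: flows [0->3,2->1,1->3,2->3] -> levels [1 2 2 4]
Step 4: flows [3->0,1=2,3->1,3->2] -> levels [2 3 3 1]
Step 5: flows [0->3,1=2,1->3,2->3] -> levels [1 2 2 4]

Answer: 1 2 2 4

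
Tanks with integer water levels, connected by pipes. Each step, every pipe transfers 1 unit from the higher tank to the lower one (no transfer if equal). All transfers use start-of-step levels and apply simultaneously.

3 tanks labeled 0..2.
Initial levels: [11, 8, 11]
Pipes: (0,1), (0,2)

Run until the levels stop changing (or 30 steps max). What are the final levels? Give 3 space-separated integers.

Answer: 10 10 10

Derivation:
Step 1: flows [0->1,0=2] -> levels [10 9 11]
Step 2: flows [0->1,2->0] -> levels [10 10 10]
Step 3: flows [0=1,0=2] -> levels [10 10 10]
  -> stable (no change)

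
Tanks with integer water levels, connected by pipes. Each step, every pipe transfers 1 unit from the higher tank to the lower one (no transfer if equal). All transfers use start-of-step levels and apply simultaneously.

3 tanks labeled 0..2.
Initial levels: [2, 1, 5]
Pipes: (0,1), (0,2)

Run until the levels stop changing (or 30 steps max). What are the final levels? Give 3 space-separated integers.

Step 1: flows [0->1,2->0] -> levels [2 2 4]
Step 2: flows [0=1,2->0] -> levels [3 2 3]
Step 3: flows [0->1,0=2] -> levels [2 3 3]
Step 4: flows [1->0,2->0] -> levels [4 2 2]
Step 5: flows [0->1,0->2] -> levels [2 3 3]
  -> period-2 cycle: step 5 state = step 3 state; never stabilizes
  -> state at step 30: (30-3) mod 2 = 1, same as step 4 -> [4 2 2]

Answer: 4 2 2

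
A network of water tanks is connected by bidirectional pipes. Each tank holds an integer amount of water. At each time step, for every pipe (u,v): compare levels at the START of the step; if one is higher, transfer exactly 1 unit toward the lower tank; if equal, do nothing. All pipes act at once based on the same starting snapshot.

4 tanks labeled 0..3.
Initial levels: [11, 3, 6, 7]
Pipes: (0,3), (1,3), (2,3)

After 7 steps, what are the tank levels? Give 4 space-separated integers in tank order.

Step 1: flows [0->3,3->1,3->2] -> levels [10 4 7 6]
Step 2: flows [0->3,3->1,2->3] -> levels [9 5 6 7]
Step 3: flows [0->3,3->1,3->2] -> levels [8 6 7 6]
Step 4: flows [0->3,1=3,2->3] -> levels [7 6 6 8]
Step 5: flows [3->0,3->1,3->2] -> levels [8 7 7 5]
Step 6: flows [0->3,1->3,2->3] -> levels [7 6 6 8]
  -> period-2 cycle: step 6 state = step 4 state
  -> state at step 7: (7-4) mod 2 = 1, same as step 5 -> [8 7 7 5]

Answer: 8 7 7 5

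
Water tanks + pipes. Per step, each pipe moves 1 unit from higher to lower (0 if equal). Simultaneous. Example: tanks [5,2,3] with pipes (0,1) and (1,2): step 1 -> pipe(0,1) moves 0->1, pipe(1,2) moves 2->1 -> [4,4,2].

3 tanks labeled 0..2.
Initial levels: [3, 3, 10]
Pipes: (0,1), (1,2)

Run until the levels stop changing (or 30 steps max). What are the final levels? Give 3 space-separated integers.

Answer: 6 4 6

Derivation:
Step 1: flows [0=1,2->1] -> levels [3 4 9]
Step 2: flows [1->0,2->1] -> levels [4 4 8]
Step 3: flows [0=1,2->1] -> levels [4 5 7]
Step 4: flows [1->0,2->1] -> levels [5 5 6]
Step 5: flows [0=1,2->1] -> levels [5 6 5]
Step 6: flows [1->0,1->2] -> levels [6 4 6]
Step 7: flows [0->1,2->1] -> levels [5 6 5]
  -> period-2 cycle: step 7 state = step 5 state; never stabilizes
  -> state at step 30: (30-5) mod 2 = 1, same as step 6 -> [6 4 6]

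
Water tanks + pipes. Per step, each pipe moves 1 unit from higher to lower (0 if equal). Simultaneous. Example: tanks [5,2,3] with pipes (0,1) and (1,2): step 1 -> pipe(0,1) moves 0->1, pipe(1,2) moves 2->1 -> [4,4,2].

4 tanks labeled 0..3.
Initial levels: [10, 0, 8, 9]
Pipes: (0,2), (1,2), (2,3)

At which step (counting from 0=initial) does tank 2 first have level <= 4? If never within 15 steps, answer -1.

Step 1: flows [0->2,2->1,3->2] -> levels [9 1 9 8]
Step 2: flows [0=2,2->1,2->3] -> levels [9 2 7 9]
Step 3: flows [0->2,2->1,3->2] -> levels [8 3 8 8]
Step 4: flows [0=2,2->1,2=3] -> levels [8 4 7 8]
Step 5: flows [0->2,2->1,3->2] -> levels [7 5 8 7]
Step 6: flows [2->0,2->1,2->3] -> levels [8 6 5 8]
Step 7: flows [0->2,1->2,3->2] -> levels [7 5 8 7]
  -> period-2 cycle (repeats step 5); tank 2 never drops to <=4
Tank 2 never reaches <=4 within 15 steps

Answer: -1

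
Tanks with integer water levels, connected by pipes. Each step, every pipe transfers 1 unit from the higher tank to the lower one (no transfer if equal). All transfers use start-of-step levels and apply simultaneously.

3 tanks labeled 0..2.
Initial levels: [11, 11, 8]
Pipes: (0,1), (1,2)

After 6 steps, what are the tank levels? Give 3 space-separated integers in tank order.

Answer: 10 10 10

Derivation:
Step 1: flows [0=1,1->2] -> levels [11 10 9]
Step 2: flows [0->1,1->2] -> levels [10 10 10]
Step 3: flows [0=1,1=2] -> levels [10 10 10]
  -> stable; steps 4..6 unchanged -> [10 10 10]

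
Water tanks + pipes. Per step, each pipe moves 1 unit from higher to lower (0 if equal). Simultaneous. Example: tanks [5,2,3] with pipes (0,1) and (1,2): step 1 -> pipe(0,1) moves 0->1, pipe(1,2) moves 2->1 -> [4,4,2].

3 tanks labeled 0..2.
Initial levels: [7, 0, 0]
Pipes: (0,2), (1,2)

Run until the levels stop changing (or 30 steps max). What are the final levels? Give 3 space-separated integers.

Step 1: flows [0->2,1=2] -> levels [6 0 1]
Step 2: flows [0->2,2->1] -> levels [5 1 1]
Step 3: flows [0->2,1=2] -> levels [4 1 2]
Step 4: flows [0->2,2->1] -> levels [3 2 2]
Step 5: flows [0->2,1=2] -> levels [2 2 3]
Step 6: flows [2->0,2->1] -> levels [3 3 1]
Step 7: flows [0->2,1->2] -> levels [2 2 3]
  -> period-2 cycle: step 7 state = step 5 state; never stabilizes
  -> state at step 30: (30-5) mod 2 = 1, same as step 6 -> [3 3 1]

Answer: 3 3 1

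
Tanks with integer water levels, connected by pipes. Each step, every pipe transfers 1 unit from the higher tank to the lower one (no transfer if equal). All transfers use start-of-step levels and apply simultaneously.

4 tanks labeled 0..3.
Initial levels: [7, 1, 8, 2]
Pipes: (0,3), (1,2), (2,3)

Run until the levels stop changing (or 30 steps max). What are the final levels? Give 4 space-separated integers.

Answer: 4 5 3 6

Derivation:
Step 1: flows [0->3,2->1,2->3] -> levels [6 2 6 4]
Step 2: flows [0->3,2->1,2->3] -> levels [5 3 4 6]
Step 3: flows [3->0,2->1,3->2] -> levels [6 4 4 4]
Step 4: flows [0->3,1=2,2=3] -> levels [5 4 4 5]
Step 5: flows [0=3,1=2,3->2] -> levels [5 4 5 4]
Step 6: flows [0->3,2->1,2->3] -> levels [4 5 3 6]
Step 7: flows [3->0,1->2,3->2] -> levels [5 4 5 4]
  -> period-2 cycle: step 7 state = step 5 state; never stabilizes
  -> state at step 30: (30-5) mod 2 = 1, same as step 6 -> [4 5 3 6]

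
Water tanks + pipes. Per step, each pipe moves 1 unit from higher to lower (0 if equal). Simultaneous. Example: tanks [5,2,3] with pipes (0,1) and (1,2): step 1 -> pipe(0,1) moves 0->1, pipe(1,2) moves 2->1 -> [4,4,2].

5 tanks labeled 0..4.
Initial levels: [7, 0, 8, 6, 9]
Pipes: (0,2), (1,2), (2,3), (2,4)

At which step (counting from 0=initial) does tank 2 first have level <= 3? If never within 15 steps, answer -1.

Answer: 6

Derivation:
Step 1: flows [2->0,2->1,2->3,4->2] -> levels [8 1 6 7 8]
Step 2: flows [0->2,2->1,3->2,4->2] -> levels [7 2 8 6 7]
Step 3: flows [2->0,2->1,2->3,2->4] -> levels [8 3 4 7 8]
Step 4: flows [0->2,2->1,3->2,4->2] -> levels [7 4 6 6 7]
Step 5: flows [0->2,2->1,2=3,4->2] -> levels [6 5 7 6 6]
Step 6: flows [2->0,2->1,2->3,2->4] -> levels [7 6 3 7 7]
Tank 2 first reaches <=3 at step 6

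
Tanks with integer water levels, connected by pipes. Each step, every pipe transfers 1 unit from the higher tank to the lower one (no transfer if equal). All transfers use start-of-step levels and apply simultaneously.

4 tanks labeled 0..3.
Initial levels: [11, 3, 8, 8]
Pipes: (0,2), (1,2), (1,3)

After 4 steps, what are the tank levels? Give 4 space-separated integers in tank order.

Answer: 8 8 7 7

Derivation:
Step 1: flows [0->2,2->1,3->1] -> levels [10 5 8 7]
Step 2: flows [0->2,2->1,3->1] -> levels [9 7 8 6]
Step 3: flows [0->2,2->1,1->3] -> levels [8 7 8 7]
Step 4: flows [0=2,2->1,1=3] -> levels [8 8 7 7]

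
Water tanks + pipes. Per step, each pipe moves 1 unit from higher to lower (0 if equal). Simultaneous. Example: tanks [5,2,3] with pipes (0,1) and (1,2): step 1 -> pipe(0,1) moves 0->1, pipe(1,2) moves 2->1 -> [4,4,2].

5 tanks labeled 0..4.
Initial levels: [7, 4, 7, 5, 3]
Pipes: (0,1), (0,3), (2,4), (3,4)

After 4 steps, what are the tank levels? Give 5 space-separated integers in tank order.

Step 1: flows [0->1,0->3,2->4,3->4] -> levels [5 5 6 5 5]
Step 2: flows [0=1,0=3,2->4,3=4] -> levels [5 5 5 5 6]
Step 3: flows [0=1,0=3,4->2,4->3] -> levels [5 5 6 6 4]
Step 4: flows [0=1,3->0,2->4,3->4] -> levels [6 5 5 4 6]

Answer: 6 5 5 4 6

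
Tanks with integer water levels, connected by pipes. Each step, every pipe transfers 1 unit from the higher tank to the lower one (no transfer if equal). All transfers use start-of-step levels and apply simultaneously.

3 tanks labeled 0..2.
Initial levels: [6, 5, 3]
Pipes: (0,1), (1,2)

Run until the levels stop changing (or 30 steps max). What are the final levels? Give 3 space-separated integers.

Step 1: flows [0->1,1->2] -> levels [5 5 4]
Step 2: flows [0=1,1->2] -> levels [5 4 5]
Step 3: flows [0->1,2->1] -> levels [4 6 4]
Step 4: flows [1->0,1->2] -> levels [5 4 5]
  -> period-2 cycle: step 4 state = step 2 state; never stabilizes
  -> state at step 30: (30-2) mod 2 = 0, same as step 2 -> [5 4 5]

Answer: 5 4 5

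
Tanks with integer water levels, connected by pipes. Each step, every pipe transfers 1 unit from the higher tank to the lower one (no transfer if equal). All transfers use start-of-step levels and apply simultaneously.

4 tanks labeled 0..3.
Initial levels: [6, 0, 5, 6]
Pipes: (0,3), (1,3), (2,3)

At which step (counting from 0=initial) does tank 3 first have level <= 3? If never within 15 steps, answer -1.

Answer: 5

Derivation:
Step 1: flows [0=3,3->1,3->2] -> levels [6 1 6 4]
Step 2: flows [0->3,3->1,2->3] -> levels [5 2 5 5]
Step 3: flows [0=3,3->1,2=3] -> levels [5 3 5 4]
Step 4: flows [0->3,3->1,2->3] -> levels [4 4 4 5]
Step 5: flows [3->0,3->1,3->2] -> levels [5 5 5 2]
Tank 3 first reaches <=3 at step 5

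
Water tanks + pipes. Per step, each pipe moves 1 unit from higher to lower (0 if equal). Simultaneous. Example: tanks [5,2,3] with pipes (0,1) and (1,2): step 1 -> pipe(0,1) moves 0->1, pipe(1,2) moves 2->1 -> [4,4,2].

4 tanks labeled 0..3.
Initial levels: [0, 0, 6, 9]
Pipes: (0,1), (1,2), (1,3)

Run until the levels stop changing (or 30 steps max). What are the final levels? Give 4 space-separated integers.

Answer: 4 2 4 5

Derivation:
Step 1: flows [0=1,2->1,3->1] -> levels [0 2 5 8]
Step 2: flows [1->0,2->1,3->1] -> levels [1 3 4 7]
Step 3: flows [1->0,2->1,3->1] -> levels [2 4 3 6]
Step 4: flows [1->0,1->2,3->1] -> levels [3 3 4 5]
Step 5: flows [0=1,2->1,3->1] -> levels [3 5 3 4]
Step 6: flows [1->0,1->2,1->3] -> levels [4 2 4 5]
Step 7: flows [0->1,2->1,3->1] -> levels [3 5 3 4]
  -> period-2 cycle: step 7 state = step 5 state; never stabilizes
  -> state at step 30: (30-5) mod 2 = 1, same as step 6 -> [4 2 4 5]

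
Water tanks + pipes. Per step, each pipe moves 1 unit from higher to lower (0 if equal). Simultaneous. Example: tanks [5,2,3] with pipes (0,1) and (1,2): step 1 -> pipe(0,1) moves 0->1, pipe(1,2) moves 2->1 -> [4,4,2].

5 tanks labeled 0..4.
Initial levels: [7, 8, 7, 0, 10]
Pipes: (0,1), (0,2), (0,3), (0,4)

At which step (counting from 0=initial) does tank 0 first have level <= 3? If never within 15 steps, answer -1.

Answer: -1

Derivation:
Step 1: flows [1->0,0=2,0->3,4->0] -> levels [8 7 7 1 9]
Step 2: flows [0->1,0->2,0->3,4->0] -> levels [6 8 8 2 8]
Step 3: flows [1->0,2->0,0->3,4->0] -> levels [8 7 7 3 7]
Step 4: flows [0->1,0->2,0->3,0->4] -> levels [4 8 8 4 8]
Step 5: flows [1->0,2->0,0=3,4->0] -> levels [7 7 7 4 7]
Step 6: flows [0=1,0=2,0->3,0=4] -> levels [6 7 7 5 7]
Step 7: flows [1->0,2->0,0->3,4->0] -> levels [8 6 6 6 6]
Step 8: flows [0->1,0->2,0->3,0->4] -> levels [4 7 7 7 7]
Step 9: flows [1->0,2->0,3->0,4->0] -> levels [8 6 6 6 6]
  -> period-2 cycle (repeats step 7); tank 0 never drops to <=3
Tank 0 never reaches <=3 within 15 steps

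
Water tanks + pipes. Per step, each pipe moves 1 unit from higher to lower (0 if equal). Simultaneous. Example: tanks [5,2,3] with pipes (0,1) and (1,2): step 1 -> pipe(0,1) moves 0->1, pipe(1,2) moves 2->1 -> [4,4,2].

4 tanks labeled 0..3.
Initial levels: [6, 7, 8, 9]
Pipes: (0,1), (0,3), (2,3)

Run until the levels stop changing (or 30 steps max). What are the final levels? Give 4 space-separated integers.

Answer: 6 7 8 9

Derivation:
Step 1: flows [1->0,3->0,3->2] -> levels [8 6 9 7]
Step 2: flows [0->1,0->3,2->3] -> levels [6 7 8 9]
  -> period-2 cycle: step 2 state = step 0 state; never stabilizes
  -> state at step 30: (30-0) mod 2 = 0, same as step 0 -> [6 7 8 9]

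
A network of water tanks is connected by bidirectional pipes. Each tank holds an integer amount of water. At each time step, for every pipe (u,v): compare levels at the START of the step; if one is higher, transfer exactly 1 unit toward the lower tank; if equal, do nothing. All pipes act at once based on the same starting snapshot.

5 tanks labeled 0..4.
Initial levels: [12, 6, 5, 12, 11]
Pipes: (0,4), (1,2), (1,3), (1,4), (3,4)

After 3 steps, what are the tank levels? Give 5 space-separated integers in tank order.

Step 1: flows [0->4,1->2,3->1,4->1,3->4] -> levels [11 7 6 10 12]
Step 2: flows [4->0,1->2,3->1,4->1,4->3] -> levels [12 8 7 10 9]
Step 3: flows [0->4,1->2,3->1,4->1,3->4] -> levels [11 9 8 8 10]

Answer: 11 9 8 8 10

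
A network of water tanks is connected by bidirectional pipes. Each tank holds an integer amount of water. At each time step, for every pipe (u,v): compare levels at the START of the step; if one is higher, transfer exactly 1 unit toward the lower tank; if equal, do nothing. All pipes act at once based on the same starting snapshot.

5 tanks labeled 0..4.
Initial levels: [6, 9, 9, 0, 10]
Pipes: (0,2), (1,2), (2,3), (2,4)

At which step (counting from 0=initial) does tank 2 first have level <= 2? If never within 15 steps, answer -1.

Step 1: flows [2->0,1=2,2->3,4->2] -> levels [7 9 8 1 9]
Step 2: flows [2->0,1->2,2->3,4->2] -> levels [8 8 8 2 8]
Step 3: flows [0=2,1=2,2->3,2=4] -> levels [8 8 7 3 8]
Step 4: flows [0->2,1->2,2->3,4->2] -> levels [7 7 9 4 7]
Step 5: flows [2->0,2->1,2->3,2->4] -> levels [8 8 5 5 8]
Step 6: flows [0->2,1->2,2=3,4->2] -> levels [7 7 8 5 7]
Step 7: flows [2->0,2->1,2->3,2->4] -> levels [8 8 4 6 8]
Step 8: flows [0->2,1->2,3->2,4->2] -> levels [7 7 8 5 7]
  -> period-2 cycle (repeats step 6); tank 2 never drops to <=2
Tank 2 never reaches <=2 within 15 steps

Answer: -1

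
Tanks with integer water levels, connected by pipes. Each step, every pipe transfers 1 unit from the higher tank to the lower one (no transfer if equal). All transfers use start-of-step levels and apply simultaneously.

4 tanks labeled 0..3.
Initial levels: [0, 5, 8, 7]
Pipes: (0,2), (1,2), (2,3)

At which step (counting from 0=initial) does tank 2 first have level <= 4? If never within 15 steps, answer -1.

Step 1: flows [2->0,2->1,2->3] -> levels [1 6 5 8]
Step 2: flows [2->0,1->2,3->2] -> levels [2 5 6 7]
Step 3: flows [2->0,2->1,3->2] -> levels [3 6 5 6]
Step 4: flows [2->0,1->2,3->2] -> levels [4 5 6 5]
Step 5: flows [2->0,2->1,2->3] -> levels [5 6 3 6]
Tank 2 first reaches <=4 at step 5

Answer: 5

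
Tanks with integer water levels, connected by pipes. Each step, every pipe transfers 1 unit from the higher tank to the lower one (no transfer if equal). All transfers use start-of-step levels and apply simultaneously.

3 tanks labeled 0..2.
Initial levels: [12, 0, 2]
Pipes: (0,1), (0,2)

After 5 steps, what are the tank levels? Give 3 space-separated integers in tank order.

Step 1: flows [0->1,0->2] -> levels [10 1 3]
Step 2: flows [0->1,0->2] -> levels [8 2 4]
Step 3: flows [0->1,0->2] -> levels [6 3 5]
Step 4: flows [0->1,0->2] -> levels [4 4 6]
Step 5: flows [0=1,2->0] -> levels [5 4 5]

Answer: 5 4 5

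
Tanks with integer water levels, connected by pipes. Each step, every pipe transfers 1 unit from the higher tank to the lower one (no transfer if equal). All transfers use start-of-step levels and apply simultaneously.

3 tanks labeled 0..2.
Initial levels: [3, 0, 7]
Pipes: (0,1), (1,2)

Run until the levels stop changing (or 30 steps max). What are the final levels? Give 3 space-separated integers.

Step 1: flows [0->1,2->1] -> levels [2 2 6]
Step 2: flows [0=1,2->1] -> levels [2 3 5]
Step 3: flows [1->0,2->1] -> levels [3 3 4]
Step 4: flows [0=1,2->1] -> levels [3 4 3]
Step 5: flows [1->0,1->2] -> levels [4 2 4]
Step 6: flows [0->1,2->1] -> levels [3 4 3]
  -> period-2 cycle: step 6 state = step 4 state; never stabilizes
  -> state at step 30: (30-4) mod 2 = 0, same as step 4 -> [3 4 3]

Answer: 3 4 3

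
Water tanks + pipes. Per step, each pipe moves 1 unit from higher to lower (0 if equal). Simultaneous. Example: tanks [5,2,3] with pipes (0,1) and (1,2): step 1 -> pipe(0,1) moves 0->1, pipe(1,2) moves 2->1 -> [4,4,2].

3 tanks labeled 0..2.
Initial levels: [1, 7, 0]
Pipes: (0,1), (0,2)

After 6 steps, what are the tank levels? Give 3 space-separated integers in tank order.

Answer: 4 2 2

Derivation:
Step 1: flows [1->0,0->2] -> levels [1 6 1]
Step 2: flows [1->0,0=2] -> levels [2 5 1]
Step 3: flows [1->0,0->2] -> levels [2 4 2]
Step 4: flows [1->0,0=2] -> levels [3 3 2]
Step 5: flows [0=1,0->2] -> levels [2 3 3]
Step 6: flows [1->0,2->0] -> levels [4 2 2]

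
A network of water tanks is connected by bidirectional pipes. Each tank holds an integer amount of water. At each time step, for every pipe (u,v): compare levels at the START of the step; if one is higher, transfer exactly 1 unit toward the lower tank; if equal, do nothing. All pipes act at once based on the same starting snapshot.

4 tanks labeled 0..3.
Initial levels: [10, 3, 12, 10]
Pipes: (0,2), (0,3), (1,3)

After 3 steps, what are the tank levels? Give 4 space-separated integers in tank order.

Step 1: flows [2->0,0=3,3->1] -> levels [11 4 11 9]
Step 2: flows [0=2,0->3,3->1] -> levels [10 5 11 9]
Step 3: flows [2->0,0->3,3->1] -> levels [10 6 10 9]

Answer: 10 6 10 9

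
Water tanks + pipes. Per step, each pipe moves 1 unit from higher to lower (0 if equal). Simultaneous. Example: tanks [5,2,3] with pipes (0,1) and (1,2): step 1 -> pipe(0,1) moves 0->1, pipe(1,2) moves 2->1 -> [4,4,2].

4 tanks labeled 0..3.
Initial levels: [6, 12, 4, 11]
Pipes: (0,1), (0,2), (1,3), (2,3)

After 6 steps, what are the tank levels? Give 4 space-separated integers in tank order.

Answer: 8 9 9 7

Derivation:
Step 1: flows [1->0,0->2,1->3,3->2] -> levels [6 10 6 11]
Step 2: flows [1->0,0=2,3->1,3->2] -> levels [7 10 7 9]
Step 3: flows [1->0,0=2,1->3,3->2] -> levels [8 8 8 9]
Step 4: flows [0=1,0=2,3->1,3->2] -> levels [8 9 9 7]
Step 5: flows [1->0,2->0,1->3,2->3] -> levels [10 7 7 9]
Step 6: flows [0->1,0->2,3->1,3->2] -> levels [8 9 9 7]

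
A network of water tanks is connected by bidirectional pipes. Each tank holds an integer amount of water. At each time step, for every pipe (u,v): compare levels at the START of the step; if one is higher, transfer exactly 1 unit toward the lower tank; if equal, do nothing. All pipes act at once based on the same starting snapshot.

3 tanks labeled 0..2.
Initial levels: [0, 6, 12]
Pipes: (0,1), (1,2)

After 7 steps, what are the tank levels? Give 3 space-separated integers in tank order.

Answer: 6 6 6

Derivation:
Step 1: flows [1->0,2->1] -> levels [1 6 11]
Step 2: flows [1->0,2->1] -> levels [2 6 10]
Step 3: flows [1->0,2->1] -> levels [3 6 9]
Step 4: flows [1->0,2->1] -> levels [4 6 8]
Step 5: flows [1->0,2->1] -> levels [5 6 7]
Step 6: flows [1->0,2->1] -> levels [6 6 6]
Step 7: flows [0=1,1=2] -> levels [6 6 6]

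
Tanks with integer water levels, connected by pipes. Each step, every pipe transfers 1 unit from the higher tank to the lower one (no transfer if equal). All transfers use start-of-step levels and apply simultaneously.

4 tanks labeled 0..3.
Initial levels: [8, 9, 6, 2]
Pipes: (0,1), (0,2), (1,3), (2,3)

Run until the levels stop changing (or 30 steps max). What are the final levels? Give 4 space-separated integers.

Answer: 5 7 8 5

Derivation:
Step 1: flows [1->0,0->2,1->3,2->3] -> levels [8 7 6 4]
Step 2: flows [0->1,0->2,1->3,2->3] -> levels [6 7 6 6]
Step 3: flows [1->0,0=2,1->3,2=3] -> levels [7 5 6 7]
Step 4: flows [0->1,0->2,3->1,3->2] -> levels [5 7 8 5]
Step 5: flows [1->0,2->0,1->3,2->3] -> levels [7 5 6 7]
  -> period-2 cycle: step 5 state = step 3 state; never stabilizes
  -> state at step 30: (30-3) mod 2 = 1, same as step 4 -> [5 7 8 5]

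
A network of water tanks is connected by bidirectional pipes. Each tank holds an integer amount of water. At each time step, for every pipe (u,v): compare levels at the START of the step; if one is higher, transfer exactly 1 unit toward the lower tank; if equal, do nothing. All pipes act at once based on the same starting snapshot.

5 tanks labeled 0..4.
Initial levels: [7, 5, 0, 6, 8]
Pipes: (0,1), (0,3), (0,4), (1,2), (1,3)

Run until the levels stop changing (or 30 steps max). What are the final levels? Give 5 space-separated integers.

Answer: 7 3 5 5 6

Derivation:
Step 1: flows [0->1,0->3,4->0,1->2,3->1] -> levels [6 6 1 6 7]
Step 2: flows [0=1,0=3,4->0,1->2,1=3] -> levels [7 5 2 6 6]
Step 3: flows [0->1,0->3,0->4,1->2,3->1] -> levels [4 6 3 6 7]
Step 4: flows [1->0,3->0,4->0,1->2,1=3] -> levels [7 4 4 5 6]
Step 5: flows [0->1,0->3,0->4,1=2,3->1] -> levels [4 6 4 5 7]
Step 6: flows [1->0,3->0,4->0,1->2,1->3] -> levels [7 3 5 5 6]
Step 7: flows [0->1,0->3,0->4,2->1,3->1] -> levels [4 6 4 5 7]
  -> period-2 cycle: step 7 state = step 5 state; never stabilizes
  -> state at step 30: (30-5) mod 2 = 1, same as step 6 -> [7 3 5 5 6]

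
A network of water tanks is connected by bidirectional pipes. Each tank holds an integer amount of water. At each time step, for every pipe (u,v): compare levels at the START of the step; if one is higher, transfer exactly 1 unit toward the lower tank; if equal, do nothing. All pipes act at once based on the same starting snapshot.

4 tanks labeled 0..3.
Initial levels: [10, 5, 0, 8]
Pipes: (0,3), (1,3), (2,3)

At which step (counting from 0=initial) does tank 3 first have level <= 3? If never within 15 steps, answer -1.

Step 1: flows [0->3,3->1,3->2] -> levels [9 6 1 7]
Step 2: flows [0->3,3->1,3->2] -> levels [8 7 2 6]
Step 3: flows [0->3,1->3,3->2] -> levels [7 6 3 7]
Step 4: flows [0=3,3->1,3->2] -> levels [7 7 4 5]
Step 5: flows [0->3,1->3,3->2] -> levels [6 6 5 6]
Step 6: flows [0=3,1=3,3->2] -> levels [6 6 6 5]
Step 7: flows [0->3,1->3,2->3] -> levels [5 5 5 8]
Step 8: flows [3->0,3->1,3->2] -> levels [6 6 6 5]
  -> period-2 cycle (repeats step 6); tank 3 never drops to <=3
Tank 3 never reaches <=3 within 15 steps

Answer: -1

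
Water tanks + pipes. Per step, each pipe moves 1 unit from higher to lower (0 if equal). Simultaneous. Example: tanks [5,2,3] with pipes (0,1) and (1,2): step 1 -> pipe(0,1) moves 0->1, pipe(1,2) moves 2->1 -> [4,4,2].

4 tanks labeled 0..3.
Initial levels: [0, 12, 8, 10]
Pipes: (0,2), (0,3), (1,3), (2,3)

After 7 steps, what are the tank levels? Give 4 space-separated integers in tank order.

Step 1: flows [2->0,3->0,1->3,3->2] -> levels [2 11 8 9]
Step 2: flows [2->0,3->0,1->3,3->2] -> levels [4 10 8 8]
Step 3: flows [2->0,3->0,1->3,2=3] -> levels [6 9 7 8]
Step 4: flows [2->0,3->0,1->3,3->2] -> levels [8 8 7 7]
Step 5: flows [0->2,0->3,1->3,2=3] -> levels [6 7 8 9]
Step 6: flows [2->0,3->0,3->1,3->2] -> levels [8 8 8 6]
Step 7: flows [0=2,0->3,1->3,2->3] -> levels [7 7 7 9]

Answer: 7 7 7 9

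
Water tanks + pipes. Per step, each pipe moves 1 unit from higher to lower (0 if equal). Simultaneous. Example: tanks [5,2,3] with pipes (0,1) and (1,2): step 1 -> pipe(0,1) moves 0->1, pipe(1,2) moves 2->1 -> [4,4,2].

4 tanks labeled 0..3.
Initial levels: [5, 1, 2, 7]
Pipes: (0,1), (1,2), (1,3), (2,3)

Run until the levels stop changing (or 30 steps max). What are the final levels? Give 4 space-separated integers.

Answer: 3 5 4 3

Derivation:
Step 1: flows [0->1,2->1,3->1,3->2] -> levels [4 4 2 5]
Step 2: flows [0=1,1->2,3->1,3->2] -> levels [4 4 4 3]
Step 3: flows [0=1,1=2,1->3,2->3] -> levels [4 3 3 5]
Step 4: flows [0->1,1=2,3->1,3->2] -> levels [3 5 4 3]
Step 5: flows [1->0,1->2,1->3,2->3] -> levels [4 2 4 5]
Step 6: flows [0->1,2->1,3->1,3->2] -> levels [3 5 4 3]
  -> period-2 cycle: step 6 state = step 4 state; never stabilizes
  -> state at step 30: (30-4) mod 2 = 0, same as step 4 -> [3 5 4 3]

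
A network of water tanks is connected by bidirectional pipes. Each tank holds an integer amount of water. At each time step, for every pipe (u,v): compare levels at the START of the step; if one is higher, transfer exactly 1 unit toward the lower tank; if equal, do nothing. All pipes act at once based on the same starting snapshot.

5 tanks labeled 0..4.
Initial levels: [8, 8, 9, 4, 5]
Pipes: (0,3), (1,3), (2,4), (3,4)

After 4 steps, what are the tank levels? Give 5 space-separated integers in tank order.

Step 1: flows [0->3,1->3,2->4,4->3] -> levels [7 7 8 7 5]
Step 2: flows [0=3,1=3,2->4,3->4] -> levels [7 7 7 6 7]
Step 3: flows [0->3,1->3,2=4,4->3] -> levels [6 6 7 9 6]
Step 4: flows [3->0,3->1,2->4,3->4] -> levels [7 7 6 6 8]

Answer: 7 7 6 6 8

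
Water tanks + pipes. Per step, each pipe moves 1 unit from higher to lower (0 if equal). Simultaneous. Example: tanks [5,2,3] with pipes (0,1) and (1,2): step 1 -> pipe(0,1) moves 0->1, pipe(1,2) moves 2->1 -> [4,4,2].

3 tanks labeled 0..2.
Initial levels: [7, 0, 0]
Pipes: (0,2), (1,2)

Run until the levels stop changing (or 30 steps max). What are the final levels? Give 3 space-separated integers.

Answer: 3 3 1

Derivation:
Step 1: flows [0->2,1=2] -> levels [6 0 1]
Step 2: flows [0->2,2->1] -> levels [5 1 1]
Step 3: flows [0->2,1=2] -> levels [4 1 2]
Step 4: flows [0->2,2->1] -> levels [3 2 2]
Step 5: flows [0->2,1=2] -> levels [2 2 3]
Step 6: flows [2->0,2->1] -> levels [3 3 1]
Step 7: flows [0->2,1->2] -> levels [2 2 3]
  -> period-2 cycle: step 7 state = step 5 state; never stabilizes
  -> state at step 30: (30-5) mod 2 = 1, same as step 6 -> [3 3 1]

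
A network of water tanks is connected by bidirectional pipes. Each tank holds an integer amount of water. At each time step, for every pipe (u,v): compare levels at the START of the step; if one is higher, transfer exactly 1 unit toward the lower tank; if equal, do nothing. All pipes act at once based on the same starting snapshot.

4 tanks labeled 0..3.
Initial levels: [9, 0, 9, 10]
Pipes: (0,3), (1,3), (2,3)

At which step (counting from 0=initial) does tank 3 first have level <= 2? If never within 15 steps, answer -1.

Step 1: flows [3->0,3->1,3->2] -> levels [10 1 10 7]
Step 2: flows [0->3,3->1,2->3] -> levels [9 2 9 8]
Step 3: flows [0->3,3->1,2->3] -> levels [8 3 8 9]
Step 4: flows [3->0,3->1,3->2] -> levels [9 4 9 6]
Step 5: flows [0->3,3->1,2->3] -> levels [8 5 8 7]
Step 6: flows [0->3,3->1,2->3] -> levels [7 6 7 8]
Step 7: flows [3->0,3->1,3->2] -> levels [8 7 8 5]
Step 8: flows [0->3,1->3,2->3] -> levels [7 6 7 8]
  -> period-2 cycle (repeats step 6); tank 3 never drops to <=2
Tank 3 never reaches <=2 within 15 steps

Answer: -1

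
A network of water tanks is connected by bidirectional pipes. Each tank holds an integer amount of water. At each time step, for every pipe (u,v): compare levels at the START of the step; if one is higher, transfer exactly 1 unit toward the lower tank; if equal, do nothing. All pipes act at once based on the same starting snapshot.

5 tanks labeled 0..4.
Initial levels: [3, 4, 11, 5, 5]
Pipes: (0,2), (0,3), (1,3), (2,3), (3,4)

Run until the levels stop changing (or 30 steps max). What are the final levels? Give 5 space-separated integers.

Step 1: flows [2->0,3->0,3->1,2->3,3=4] -> levels [5 5 9 4 5]
Step 2: flows [2->0,0->3,1->3,2->3,4->3] -> levels [5 4 7 8 4]
Step 3: flows [2->0,3->0,3->1,3->2,3->4] -> levels [7 5 7 4 5]
Step 4: flows [0=2,0->3,1->3,2->3,4->3] -> levels [6 4 6 8 4]
Step 5: flows [0=2,3->0,3->1,3->2,3->4] -> levels [7 5 7 4 5]
  -> period-2 cycle: step 5 state = step 3 state; never stabilizes
  -> state at step 30: (30-3) mod 2 = 1, same as step 4 -> [6 4 6 8 4]

Answer: 6 4 6 8 4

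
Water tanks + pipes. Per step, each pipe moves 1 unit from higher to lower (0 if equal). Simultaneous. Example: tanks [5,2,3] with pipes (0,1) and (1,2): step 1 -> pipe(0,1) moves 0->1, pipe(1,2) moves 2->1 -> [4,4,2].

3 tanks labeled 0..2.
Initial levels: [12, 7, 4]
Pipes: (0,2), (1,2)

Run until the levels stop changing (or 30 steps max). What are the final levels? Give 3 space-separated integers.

Step 1: flows [0->2,1->2] -> levels [11 6 6]
Step 2: flows [0->2,1=2] -> levels [10 6 7]
Step 3: flows [0->2,2->1] -> levels [9 7 7]
Step 4: flows [0->2,1=2] -> levels [8 7 8]
Step 5: flows [0=2,2->1] -> levels [8 8 7]
Step 6: flows [0->2,1->2] -> levels [7 7 9]
Step 7: flows [2->0,2->1] -> levels [8 8 7]
  -> period-2 cycle: step 7 state = step 5 state; never stabilizes
  -> state at step 30: (30-5) mod 2 = 1, same as step 6 -> [7 7 9]

Answer: 7 7 9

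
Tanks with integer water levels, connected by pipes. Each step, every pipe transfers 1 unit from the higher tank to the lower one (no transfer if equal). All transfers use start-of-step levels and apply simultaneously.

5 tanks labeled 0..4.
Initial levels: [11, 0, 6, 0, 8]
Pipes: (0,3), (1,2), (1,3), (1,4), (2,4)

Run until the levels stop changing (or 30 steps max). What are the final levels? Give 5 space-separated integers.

Answer: 5 4 5 6 5

Derivation:
Step 1: flows [0->3,2->1,1=3,4->1,4->2] -> levels [10 2 6 1 6]
Step 2: flows [0->3,2->1,1->3,4->1,2=4] -> levels [9 3 5 3 5]
Step 3: flows [0->3,2->1,1=3,4->1,2=4] -> levels [8 5 4 4 4]
Step 4: flows [0->3,1->2,1->3,1->4,2=4] -> levels [7 2 5 6 5]
Step 5: flows [0->3,2->1,3->1,4->1,2=4] -> levels [6 5 4 6 4]
Step 6: flows [0=3,1->2,3->1,1->4,2=4] -> levels [6 4 5 5 5]
Step 7: flows [0->3,2->1,3->1,4->1,2=4] -> levels [5 7 4 5 4]
Step 8: flows [0=3,1->2,1->3,1->4,2=4] -> levels [5 4 5 6 5]
Step 9: flows [3->0,2->1,3->1,4->1,2=4] -> levels [6 7 4 4 4]
Step 10: flows [0->3,1->2,1->3,1->4,2=4] -> levels [5 4 5 6 5]
  -> period-2 cycle: step 10 state = step 8 state; never stabilizes
  -> state at step 30: (30-8) mod 2 = 0, same as step 8 -> [5 4 5 6 5]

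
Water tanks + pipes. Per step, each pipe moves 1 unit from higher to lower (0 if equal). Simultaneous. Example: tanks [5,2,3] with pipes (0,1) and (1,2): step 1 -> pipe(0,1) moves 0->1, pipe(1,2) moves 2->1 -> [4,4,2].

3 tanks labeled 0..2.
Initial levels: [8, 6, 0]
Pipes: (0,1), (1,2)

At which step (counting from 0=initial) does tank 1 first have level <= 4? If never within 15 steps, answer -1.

Step 1: flows [0->1,1->2] -> levels [7 6 1]
Step 2: flows [0->1,1->2] -> levels [6 6 2]
Step 3: flows [0=1,1->2] -> levels [6 5 3]
Step 4: flows [0->1,1->2] -> levels [5 5 4]
Step 5: flows [0=1,1->2] -> levels [5 4 5]
Tank 1 first reaches <=4 at step 5

Answer: 5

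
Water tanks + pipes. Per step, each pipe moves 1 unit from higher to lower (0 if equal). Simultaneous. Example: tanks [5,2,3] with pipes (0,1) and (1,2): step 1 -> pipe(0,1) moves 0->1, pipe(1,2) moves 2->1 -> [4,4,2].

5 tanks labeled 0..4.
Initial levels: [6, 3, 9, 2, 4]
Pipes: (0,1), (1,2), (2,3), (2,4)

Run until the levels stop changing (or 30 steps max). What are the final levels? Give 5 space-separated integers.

Step 1: flows [0->1,2->1,2->3,2->4] -> levels [5 5 6 3 5]
Step 2: flows [0=1,2->1,2->3,2->4] -> levels [5 6 3 4 6]
Step 3: flows [1->0,1->2,3->2,4->2] -> levels [6 4 6 3 5]
Step 4: flows [0->1,2->1,2->3,2->4] -> levels [5 6 3 4 6]
  -> period-2 cycle: step 4 state = step 2 state; never stabilizes
  -> state at step 30: (30-2) mod 2 = 0, same as step 2 -> [5 6 3 4 6]

Answer: 5 6 3 4 6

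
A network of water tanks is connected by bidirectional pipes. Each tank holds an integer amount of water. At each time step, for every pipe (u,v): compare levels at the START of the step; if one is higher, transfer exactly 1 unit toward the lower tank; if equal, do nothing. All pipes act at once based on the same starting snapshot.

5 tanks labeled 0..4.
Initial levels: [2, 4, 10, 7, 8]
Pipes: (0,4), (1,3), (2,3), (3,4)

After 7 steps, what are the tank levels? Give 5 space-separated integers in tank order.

Answer: 5 7 7 5 7

Derivation:
Step 1: flows [4->0,3->1,2->3,4->3] -> levels [3 5 9 8 6]
Step 2: flows [4->0,3->1,2->3,3->4] -> levels [4 6 8 7 6]
Step 3: flows [4->0,3->1,2->3,3->4] -> levels [5 7 7 6 6]
Step 4: flows [4->0,1->3,2->3,3=4] -> levels [6 6 6 8 5]
Step 5: flows [0->4,3->1,3->2,3->4] -> levels [5 7 7 5 7]
Step 6: flows [4->0,1->3,2->3,4->3] -> levels [6 6 6 8 5]
  -> period-2 cycle: step 6 state = step 4 state
  -> state at step 7: (7-4) mod 2 = 1, same as step 5 -> [5 7 7 5 7]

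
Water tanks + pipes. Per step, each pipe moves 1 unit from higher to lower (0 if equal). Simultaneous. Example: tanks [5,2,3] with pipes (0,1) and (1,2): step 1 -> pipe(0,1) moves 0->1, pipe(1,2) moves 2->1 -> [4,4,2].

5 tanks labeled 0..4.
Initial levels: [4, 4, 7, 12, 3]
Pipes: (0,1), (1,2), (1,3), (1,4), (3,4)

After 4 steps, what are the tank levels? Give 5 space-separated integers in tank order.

Answer: 5 9 5 6 5

Derivation:
Step 1: flows [0=1,2->1,3->1,1->4,3->4] -> levels [4 5 6 10 5]
Step 2: flows [1->0,2->1,3->1,1=4,3->4] -> levels [5 6 5 8 6]
Step 3: flows [1->0,1->2,3->1,1=4,3->4] -> levels [6 5 6 6 7]
Step 4: flows [0->1,2->1,3->1,4->1,4->3] -> levels [5 9 5 6 5]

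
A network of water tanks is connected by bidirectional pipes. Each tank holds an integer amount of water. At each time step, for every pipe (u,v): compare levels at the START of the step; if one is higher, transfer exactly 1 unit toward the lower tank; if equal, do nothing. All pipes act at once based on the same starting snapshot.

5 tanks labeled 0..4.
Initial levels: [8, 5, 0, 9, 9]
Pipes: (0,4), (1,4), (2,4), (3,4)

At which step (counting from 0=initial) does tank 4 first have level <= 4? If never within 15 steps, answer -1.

Step 1: flows [4->0,4->1,4->2,3=4] -> levels [9 6 1 9 6]
Step 2: flows [0->4,1=4,4->2,3->4] -> levels [8 6 2 8 7]
Step 3: flows [0->4,4->1,4->2,3->4] -> levels [7 7 3 7 7]
Step 4: flows [0=4,1=4,4->2,3=4] -> levels [7 7 4 7 6]
Step 5: flows [0->4,1->4,4->2,3->4] -> levels [6 6 5 6 8]
Step 6: flows [4->0,4->1,4->2,4->3] -> levels [7 7 6 7 4]
Tank 4 first reaches <=4 at step 6

Answer: 6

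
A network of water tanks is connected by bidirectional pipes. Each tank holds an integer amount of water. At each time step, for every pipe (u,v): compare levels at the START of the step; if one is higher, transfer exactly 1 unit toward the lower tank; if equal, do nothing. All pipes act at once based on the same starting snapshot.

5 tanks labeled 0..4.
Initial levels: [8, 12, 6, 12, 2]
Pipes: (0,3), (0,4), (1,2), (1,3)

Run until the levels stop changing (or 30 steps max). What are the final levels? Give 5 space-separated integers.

Step 1: flows [3->0,0->4,1->2,1=3] -> levels [8 11 7 11 3]
Step 2: flows [3->0,0->4,1->2,1=3] -> levels [8 10 8 10 4]
Step 3: flows [3->0,0->4,1->2,1=3] -> levels [8 9 9 9 5]
Step 4: flows [3->0,0->4,1=2,1=3] -> levels [8 9 9 8 6]
Step 5: flows [0=3,0->4,1=2,1->3] -> levels [7 8 9 9 7]
Step 6: flows [3->0,0=4,2->1,3->1] -> levels [8 10 8 7 7]
Step 7: flows [0->3,0->4,1->2,1->3] -> levels [6 8 9 9 8]
Step 8: flows [3->0,4->0,2->1,3->1] -> levels [8 10 8 7 7]
  -> period-2 cycle: step 8 state = step 6 state; never stabilizes
  -> state at step 30: (30-6) mod 2 = 0, same as step 6 -> [8 10 8 7 7]

Answer: 8 10 8 7 7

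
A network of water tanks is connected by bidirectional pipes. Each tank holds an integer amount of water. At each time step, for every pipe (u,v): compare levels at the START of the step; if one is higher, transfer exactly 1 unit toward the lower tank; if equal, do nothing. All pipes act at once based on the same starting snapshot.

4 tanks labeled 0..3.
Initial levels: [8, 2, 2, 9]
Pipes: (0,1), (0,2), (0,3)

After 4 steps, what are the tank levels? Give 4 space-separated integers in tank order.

Answer: 6 5 5 5

Derivation:
Step 1: flows [0->1,0->2,3->0] -> levels [7 3 3 8]
Step 2: flows [0->1,0->2,3->0] -> levels [6 4 4 7]
Step 3: flows [0->1,0->2,3->0] -> levels [5 5 5 6]
Step 4: flows [0=1,0=2,3->0] -> levels [6 5 5 5]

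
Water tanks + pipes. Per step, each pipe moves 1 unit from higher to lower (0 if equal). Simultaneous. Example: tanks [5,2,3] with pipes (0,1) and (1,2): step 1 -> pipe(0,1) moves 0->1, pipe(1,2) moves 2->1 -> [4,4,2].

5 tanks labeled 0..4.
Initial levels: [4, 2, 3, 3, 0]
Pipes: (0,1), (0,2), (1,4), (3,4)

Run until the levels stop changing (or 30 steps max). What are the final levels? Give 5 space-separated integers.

Step 1: flows [0->1,0->2,1->4,3->4] -> levels [2 2 4 2 2]
Step 2: flows [0=1,2->0,1=4,3=4] -> levels [3 2 3 2 2]
Step 3: flows [0->1,0=2,1=4,3=4] -> levels [2 3 3 2 2]
Step 4: flows [1->0,2->0,1->4,3=4] -> levels [4 1 2 2 3]
Step 5: flows [0->1,0->2,4->1,4->3] -> levels [2 3 3 3 1]
Step 6: flows [1->0,2->0,1->4,3->4] -> levels [4 1 2 2 3]
  -> period-2 cycle: step 6 state = step 4 state; never stabilizes
  -> state at step 30: (30-4) mod 2 = 0, same as step 4 -> [4 1 2 2 3]

Answer: 4 1 2 2 3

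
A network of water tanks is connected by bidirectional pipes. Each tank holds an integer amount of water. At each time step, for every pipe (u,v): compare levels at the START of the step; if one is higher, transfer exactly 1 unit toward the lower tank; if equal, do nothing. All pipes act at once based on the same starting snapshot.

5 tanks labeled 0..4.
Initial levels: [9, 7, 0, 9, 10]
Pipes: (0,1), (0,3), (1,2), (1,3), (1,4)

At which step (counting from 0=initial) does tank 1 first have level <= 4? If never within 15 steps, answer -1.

Answer: -1

Derivation:
Step 1: flows [0->1,0=3,1->2,3->1,4->1] -> levels [8 9 1 8 9]
Step 2: flows [1->0,0=3,1->2,1->3,1=4] -> levels [9 6 2 9 9]
Step 3: flows [0->1,0=3,1->2,3->1,4->1] -> levels [8 8 3 8 8]
Step 4: flows [0=1,0=3,1->2,1=3,1=4] -> levels [8 7 4 8 8]
Step 5: flows [0->1,0=3,1->2,3->1,4->1] -> levels [7 9 5 7 7]
Step 6: flows [1->0,0=3,1->2,1->3,1->4] -> levels [8 5 6 8 8]
Step 7: flows [0->1,0=3,2->1,3->1,4->1] -> levels [7 9 5 7 7]
  -> period-2 cycle (repeats step 5); tank 1 never drops to <=4
Tank 1 never reaches <=4 within 15 steps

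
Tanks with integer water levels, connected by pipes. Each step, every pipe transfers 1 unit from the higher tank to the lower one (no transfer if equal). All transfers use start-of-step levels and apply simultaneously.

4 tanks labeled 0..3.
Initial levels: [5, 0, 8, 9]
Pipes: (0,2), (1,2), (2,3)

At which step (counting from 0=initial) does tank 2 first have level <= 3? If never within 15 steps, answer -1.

Step 1: flows [2->0,2->1,3->2] -> levels [6 1 7 8]
Step 2: flows [2->0,2->1,3->2] -> levels [7 2 6 7]
Step 3: flows [0->2,2->1,3->2] -> levels [6 3 7 6]
Step 4: flows [2->0,2->1,2->3] -> levels [7 4 4 7]
Step 5: flows [0->2,1=2,3->2] -> levels [6 4 6 6]
Step 6: flows [0=2,2->1,2=3] -> levels [6 5 5 6]
Step 7: flows [0->2,1=2,3->2] -> levels [5 5 7 5]
Step 8: flows [2->0,2->1,2->3] -> levels [6 6 4 6]
Step 9: flows [0->2,1->2,3->2] -> levels [5 5 7 5]
  -> period-2 cycle (repeats step 7); tank 2 never drops to <=3
Tank 2 never reaches <=3 within 15 steps

Answer: -1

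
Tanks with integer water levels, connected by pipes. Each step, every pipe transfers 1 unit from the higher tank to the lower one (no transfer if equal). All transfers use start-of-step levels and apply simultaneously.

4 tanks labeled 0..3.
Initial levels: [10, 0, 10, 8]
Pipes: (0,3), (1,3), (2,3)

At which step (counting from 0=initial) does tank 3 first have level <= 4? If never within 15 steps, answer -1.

Answer: -1

Derivation:
Step 1: flows [0->3,3->1,2->3] -> levels [9 1 9 9]
Step 2: flows [0=3,3->1,2=3] -> levels [9 2 9 8]
Step 3: flows [0->3,3->1,2->3] -> levels [8 3 8 9]
Step 4: flows [3->0,3->1,3->2] -> levels [9 4 9 6]
Step 5: flows [0->3,3->1,2->3] -> levels [8 5 8 7]
Step 6: flows [0->3,3->1,2->3] -> levels [7 6 7 8]
Step 7: flows [3->0,3->1,3->2] -> levels [8 7 8 5]
Step 8: flows [0->3,1->3,2->3] -> levels [7 6 7 8]
  -> period-2 cycle (repeats step 6); tank 3 never drops to <=4
Tank 3 never reaches <=4 within 15 steps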